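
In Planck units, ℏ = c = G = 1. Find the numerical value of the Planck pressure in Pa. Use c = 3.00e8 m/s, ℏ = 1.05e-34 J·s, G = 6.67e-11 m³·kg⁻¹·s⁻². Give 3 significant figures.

The unique combination of the constants set to 1 with dimensions of pressure is p_P = c⁷/(ℏG²).
  = 2.19e59 / 4.67e-55
  = 4.68e113 Pa

4.68e113 Pa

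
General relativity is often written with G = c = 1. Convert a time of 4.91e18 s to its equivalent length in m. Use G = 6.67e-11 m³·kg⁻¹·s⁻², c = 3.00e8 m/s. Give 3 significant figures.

Time → length via c.
4.91e18 s × (c) = 1.47e27 m

1.47e27 m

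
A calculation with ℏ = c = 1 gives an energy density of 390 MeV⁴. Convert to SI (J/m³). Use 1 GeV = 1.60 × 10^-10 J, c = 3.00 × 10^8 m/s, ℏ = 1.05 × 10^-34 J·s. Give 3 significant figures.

8.18 × 10^27 J/m³

[E]/[L]³ = [E]⁴/(ℏc)³; restore (ℏc)⁻³.
1 GeV⁴ → 1/(ℏc)³ × (1 GeV in J)⁴ = 2.10 × 10^37 J/m³.
Convert the energy scale: 390 MeV⁴ = 3.90 × 10^-10 GeV⁴.
Result: 3.90 × 10^-10 × 2.10 × 10^37 = 8.18 × 10^27 J/m³.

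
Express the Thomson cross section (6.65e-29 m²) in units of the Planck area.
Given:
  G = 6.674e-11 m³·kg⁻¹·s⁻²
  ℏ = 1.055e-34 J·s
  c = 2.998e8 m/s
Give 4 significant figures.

Planck area: A_P = ℏG/c³ = 2.613e-70 m².
6.65e-29 / 2.613e-70 = 2.545e41

2.545e41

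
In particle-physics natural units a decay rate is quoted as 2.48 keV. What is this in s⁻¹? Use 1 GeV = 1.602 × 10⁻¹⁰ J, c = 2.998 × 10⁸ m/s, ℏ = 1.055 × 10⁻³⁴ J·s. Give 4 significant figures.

3.766 × 10¹⁸ s⁻¹

A rate is [E]/ℏ; divide by ℏ.
1 GeV → 1/ℏ × (1 GeV in J) = 1.518 × 10²⁴ s⁻¹.
Convert the energy scale: 2.48 keV = 2.48 × 10⁻⁶ GeV.
Result: 2.48 × 10⁻⁶ × 1.518 × 10²⁴ = 3.766 × 10¹⁸ s⁻¹.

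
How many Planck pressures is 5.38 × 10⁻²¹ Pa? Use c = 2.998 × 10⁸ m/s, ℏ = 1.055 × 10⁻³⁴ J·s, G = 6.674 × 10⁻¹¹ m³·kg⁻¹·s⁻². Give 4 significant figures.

Planck pressure: p_P = c⁷/(ℏG²) = 4.632 × 10¹¹³ Pa.
5.38 × 10⁻²¹ / 4.632 × 10¹¹³ = 1.161 × 10⁻¹³⁴

1.161 × 10⁻¹³⁴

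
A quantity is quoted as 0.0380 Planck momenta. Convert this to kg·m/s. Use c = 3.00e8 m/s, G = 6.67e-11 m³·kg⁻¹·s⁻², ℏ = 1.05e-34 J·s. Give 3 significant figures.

One Planck momentum: p_P = √(ℏc³/G) = 6.52 kg·m/s.
0.0380 × 6.52 kg·m/s = 0.248 kg·m/s

0.248 kg·m/s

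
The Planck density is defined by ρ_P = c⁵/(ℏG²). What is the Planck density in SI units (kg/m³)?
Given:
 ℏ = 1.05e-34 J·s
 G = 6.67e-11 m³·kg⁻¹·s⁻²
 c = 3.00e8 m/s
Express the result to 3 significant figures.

5.20e96 kg/m³

ρ_P = c⁵/(ℏG²)
  = 2.43e42 / 4.67e-55
  = 5.20e96 kg/m³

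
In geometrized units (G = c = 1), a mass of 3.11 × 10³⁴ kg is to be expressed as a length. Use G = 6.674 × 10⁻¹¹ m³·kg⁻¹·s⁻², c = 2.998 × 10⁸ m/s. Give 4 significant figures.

In G = c = 1 units mass has dimensions of length; the conversion factor is G/c².
3.11 × 10³⁴ kg × (G/c²) = 2.309 × 10⁷ m

2.309 × 10⁷ m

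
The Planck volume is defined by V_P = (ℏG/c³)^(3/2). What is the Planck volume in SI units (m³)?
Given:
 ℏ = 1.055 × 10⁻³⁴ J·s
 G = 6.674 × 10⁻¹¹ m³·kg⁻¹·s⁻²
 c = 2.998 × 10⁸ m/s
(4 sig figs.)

4.224 × 10⁻¹⁰⁵ m³

V_P = (ℏG/c³)^(3/2)
  = √(1.784 × 10⁻²⁰⁹)
  = 4.224 × 10⁻¹⁰⁵ m³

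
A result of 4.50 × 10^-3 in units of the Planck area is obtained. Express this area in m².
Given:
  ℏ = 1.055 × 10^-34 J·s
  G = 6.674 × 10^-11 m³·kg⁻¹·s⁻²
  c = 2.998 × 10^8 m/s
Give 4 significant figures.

One Planck area: A_P = ℏG/c³ = 2.613 × 10^-70 m².
4.50 × 10^-3 × 2.613 × 10^-70 m² = 1.176 × 10^-72 m²

1.176 × 10^-72 m²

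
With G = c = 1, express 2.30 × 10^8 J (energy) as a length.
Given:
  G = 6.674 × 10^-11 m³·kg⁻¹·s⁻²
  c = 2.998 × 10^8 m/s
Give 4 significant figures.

1.900 × 10^-36 m

Energy → length via G/c⁴.
2.30 × 10^8 J × (G/c⁴) = 1.900 × 10^-36 m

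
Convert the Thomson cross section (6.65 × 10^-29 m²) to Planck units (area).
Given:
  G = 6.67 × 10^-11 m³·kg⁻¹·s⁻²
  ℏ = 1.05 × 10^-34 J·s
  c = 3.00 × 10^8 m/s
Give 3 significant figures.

Planck area: A_P = ℏG/c³ = 2.59 × 10^-70 m².
6.65 × 10^-29 / 2.59 × 10^-70 = 2.56 × 10^41

2.56 × 10^41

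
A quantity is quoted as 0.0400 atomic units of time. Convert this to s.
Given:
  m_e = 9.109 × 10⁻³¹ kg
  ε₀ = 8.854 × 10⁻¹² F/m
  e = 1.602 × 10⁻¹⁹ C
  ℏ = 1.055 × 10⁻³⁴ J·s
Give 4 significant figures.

9.692 × 10⁻¹⁹ s

One atomic unit of time: τ_au = (4πε₀)²ℏ³/(m_e e⁴) = 2.423 × 10⁻¹⁷ s.
0.0400 × 2.423 × 10⁻¹⁷ s = 9.692 × 10⁻¹⁹ s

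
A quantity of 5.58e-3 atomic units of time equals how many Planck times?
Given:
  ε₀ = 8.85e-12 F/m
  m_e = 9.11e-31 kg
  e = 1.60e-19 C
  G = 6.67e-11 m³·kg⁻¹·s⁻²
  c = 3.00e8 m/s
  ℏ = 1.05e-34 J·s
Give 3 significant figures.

atomic unit of time: τ_au = (4πε₀)²ℏ³/(m_e e⁴) = 2.40e-17 s
Planck time: t_P = √(ℏG/c⁵) = 5.37e-44 s
5.58e-3 × 2.40e-17 / 5.37e-44 = 2.49e24

2.49e24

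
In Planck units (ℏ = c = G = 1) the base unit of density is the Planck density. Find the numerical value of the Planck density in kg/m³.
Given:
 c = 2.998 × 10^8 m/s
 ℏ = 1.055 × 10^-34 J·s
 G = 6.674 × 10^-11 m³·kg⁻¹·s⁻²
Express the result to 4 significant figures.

ρ_P = c⁵/(ℏG²)
  = 2.422 × 10^42 / 4.699 × 10^-55
  = 5.154 × 10^96 kg/m³

5.154 × 10^96 kg/m³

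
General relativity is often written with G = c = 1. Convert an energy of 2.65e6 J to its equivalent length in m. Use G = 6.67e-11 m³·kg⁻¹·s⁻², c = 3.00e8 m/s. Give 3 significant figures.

Energy → length via G/c⁴.
2.65e6 J × (G/c⁴) = 2.18e-38 m

2.18e-38 m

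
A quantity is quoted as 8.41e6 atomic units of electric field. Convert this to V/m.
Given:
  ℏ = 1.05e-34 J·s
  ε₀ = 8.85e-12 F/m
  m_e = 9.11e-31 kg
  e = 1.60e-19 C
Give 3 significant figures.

4.38e18 V/m

One atomic unit of electric field: E_au = E_h/(e a₀) = m_e²e⁵/((4πε₀)³ℏ⁴) = 5.20e11 V/m.
8.41e6 × 5.20e11 V/m = 4.38e18 V/m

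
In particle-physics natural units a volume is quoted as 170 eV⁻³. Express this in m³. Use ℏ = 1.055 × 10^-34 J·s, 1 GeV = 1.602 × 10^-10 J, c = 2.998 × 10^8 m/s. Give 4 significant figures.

Volume is [L]³ = [E]⁻³·(ℏc)³.
1 GeV⁻³ → (ℏc)³ × (1 GeV in J)⁻³ = 7.696 × 10^-48 m³.
Convert the energy scale: 170 eV⁻³ = 1.70 × 10^29 GeV⁻³.
Result: 1.70 × 10^29 × 7.696 × 10^-48 = 1.308 × 10^-18 m³.

1.308 × 10^-18 m³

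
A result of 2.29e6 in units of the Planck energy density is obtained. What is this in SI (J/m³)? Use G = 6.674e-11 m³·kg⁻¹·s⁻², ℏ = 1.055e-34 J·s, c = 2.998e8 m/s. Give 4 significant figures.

1.061e120 J/m³

One Planck energy density: u_P = c⁷/(ℏG²) = 4.632e113 J/m³.
2.29e6 × 4.632e113 J/m³ = 1.061e120 J/m³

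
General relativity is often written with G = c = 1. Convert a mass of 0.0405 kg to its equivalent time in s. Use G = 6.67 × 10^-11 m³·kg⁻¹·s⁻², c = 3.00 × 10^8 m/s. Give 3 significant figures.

1.00 × 10^-37 s

Mass → time via G/c³.
0.0405 kg × (G/c³) = 1.00 × 10^-37 s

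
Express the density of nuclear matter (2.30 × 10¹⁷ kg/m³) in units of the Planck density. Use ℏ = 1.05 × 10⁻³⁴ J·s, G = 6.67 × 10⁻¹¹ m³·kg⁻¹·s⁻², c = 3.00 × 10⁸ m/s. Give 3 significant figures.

4.42 × 10⁻⁸⁰

Planck density: ρ_P = c⁵/(ℏG²) = 5.20 × 10⁹⁶ kg/m³.
2.30 × 10¹⁷ / 5.20 × 10⁹⁶ = 4.42 × 10⁻⁸⁰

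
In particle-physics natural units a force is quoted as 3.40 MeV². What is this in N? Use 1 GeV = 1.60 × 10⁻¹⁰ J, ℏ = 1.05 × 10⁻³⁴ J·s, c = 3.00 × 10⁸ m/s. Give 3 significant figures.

2.76 N

Force is [E]/[L] = [E]²/(ℏc); restore (ℏc)⁻¹.
1 GeV² → 1/(ℏc) × (1 GeV in J)² = 8.13 × 10⁵ N.
Convert the energy scale: 3.40 MeV² = 3.40 × 10⁻⁶ GeV².
Result: 3.40 × 10⁻⁶ × 8.13 × 10⁵ = 2.76 N.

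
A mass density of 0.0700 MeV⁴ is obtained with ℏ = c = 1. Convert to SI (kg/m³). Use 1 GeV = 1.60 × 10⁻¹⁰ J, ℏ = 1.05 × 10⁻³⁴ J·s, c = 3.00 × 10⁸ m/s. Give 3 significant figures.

1.63 × 10⁷ kg/m³

Mass density is [E]/(c²[L]³) = [E]⁴/(ℏ³c⁵).
1 GeV⁴ → 1/(ℏ³c⁵) × (1 GeV in J)⁴ = 2.33 × 10²⁰ kg/m³.
Convert the energy scale: 0.0700 MeV⁴ = 7.00 × 10⁻¹⁴ GeV⁴.
Result: 7.00 × 10⁻¹⁴ × 2.33 × 10²⁰ = 1.63 × 10⁷ kg/m³.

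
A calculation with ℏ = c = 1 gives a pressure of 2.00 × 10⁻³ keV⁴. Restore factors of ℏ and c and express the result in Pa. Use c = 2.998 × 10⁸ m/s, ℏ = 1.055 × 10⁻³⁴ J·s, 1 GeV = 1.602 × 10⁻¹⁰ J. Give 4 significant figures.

4.163 × 10¹⁰ Pa

Pressure is [E]/[L]³ = [E]⁴/(ℏc)³.
1 GeV⁴ → 1/(ℏc)³ × (1 GeV in J)⁴ = 2.082 × 10³⁷ Pa.
Convert the energy scale: 2.00 × 10⁻³ keV⁴ = 2.00 × 10⁻²⁷ GeV⁴.
Result: 2.00 × 10⁻²⁷ × 2.082 × 10³⁷ = 4.163 × 10¹⁰ Pa.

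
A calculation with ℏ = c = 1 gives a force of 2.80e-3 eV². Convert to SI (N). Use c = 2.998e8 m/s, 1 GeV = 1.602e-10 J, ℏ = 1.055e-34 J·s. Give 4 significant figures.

2.272e-15 N

Force is [E]/[L] = [E]²/(ℏc); restore (ℏc)⁻¹.
1 GeV² → 1/(ℏc) × (1 GeV in J)² = 8.114e5 N.
Convert the energy scale: 2.80e-3 eV² = 2.80e-21 GeV².
Result: 2.80e-21 × 8.114e5 = 2.272e-15 N.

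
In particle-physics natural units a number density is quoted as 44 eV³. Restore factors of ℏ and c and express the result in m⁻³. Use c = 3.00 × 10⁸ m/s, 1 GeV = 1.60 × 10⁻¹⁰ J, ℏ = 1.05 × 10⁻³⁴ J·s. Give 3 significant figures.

Number density is [L]⁻³ = [E]³/(ℏc)³.
1 GeV³ → 1/(ℏc)³ × (1 GeV in J)³ = 1.31 × 10⁴⁷ m⁻³.
Convert the energy scale: 44 eV³ = 4.40 × 10⁻²⁶ GeV³.
Result: 4.40 × 10⁻²⁶ × 1.31 × 10⁴⁷ = 5.77 × 10²¹ m⁻³.

5.77 × 10²¹ m⁻³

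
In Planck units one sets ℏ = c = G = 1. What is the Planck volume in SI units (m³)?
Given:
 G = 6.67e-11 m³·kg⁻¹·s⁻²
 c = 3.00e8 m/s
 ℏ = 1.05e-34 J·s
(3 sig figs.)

V_P = (ℏG/c³)^(3/2)
  = √(1.75e-209)
  = 4.18e-105 m³

4.18e-105 m³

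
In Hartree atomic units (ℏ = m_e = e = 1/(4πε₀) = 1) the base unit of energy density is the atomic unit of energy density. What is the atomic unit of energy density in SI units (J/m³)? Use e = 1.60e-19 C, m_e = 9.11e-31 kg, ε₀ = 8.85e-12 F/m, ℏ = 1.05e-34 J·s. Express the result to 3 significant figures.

u_au = E_h/a₀³ = m_e⁴e¹⁰/((4πε₀)⁵ℏ⁸)
E_h = 4.38e-18 J
a₀ = 5.26e-11 m
E_h/a₀³ = 3.01e13 J/m³

3.01e13 J/m³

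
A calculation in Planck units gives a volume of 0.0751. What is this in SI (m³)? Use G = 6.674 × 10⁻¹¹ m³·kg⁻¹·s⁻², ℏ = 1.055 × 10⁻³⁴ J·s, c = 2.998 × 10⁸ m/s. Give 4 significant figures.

One Planck volume: V_P = (ℏG/c³)^(3/2) = 4.224 × 10⁻¹⁰⁵ m³.
0.0751 × 4.224 × 10⁻¹⁰⁵ m³ = 3.172 × 10⁻¹⁰⁶ m³

3.172 × 10⁻¹⁰⁶ m³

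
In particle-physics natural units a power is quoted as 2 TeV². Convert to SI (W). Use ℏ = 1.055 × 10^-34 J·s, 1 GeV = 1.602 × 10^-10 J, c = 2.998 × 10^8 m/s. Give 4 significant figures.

4.865 × 10^20 W

Power is [E]/[T] = [E]²/ℏ.
1 GeV² → 1/ℏ × (1 GeV in J)² = 2.433 × 10^14 W.
Convert the energy scale: 2 TeV² = 2.00 × 10^6 GeV².
Result: 2.00 × 10^6 × 2.433 × 10^14 = 4.865 × 10^20 W.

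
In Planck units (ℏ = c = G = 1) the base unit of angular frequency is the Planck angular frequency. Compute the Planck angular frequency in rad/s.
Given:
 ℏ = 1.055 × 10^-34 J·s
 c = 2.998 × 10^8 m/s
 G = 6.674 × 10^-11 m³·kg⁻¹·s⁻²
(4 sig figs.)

1.855 × 10^43 rad/s

ω_P = √(c⁵/(ℏG))
  = √(3.440 × 10^86)
  = 1.855 × 10^43 rad/s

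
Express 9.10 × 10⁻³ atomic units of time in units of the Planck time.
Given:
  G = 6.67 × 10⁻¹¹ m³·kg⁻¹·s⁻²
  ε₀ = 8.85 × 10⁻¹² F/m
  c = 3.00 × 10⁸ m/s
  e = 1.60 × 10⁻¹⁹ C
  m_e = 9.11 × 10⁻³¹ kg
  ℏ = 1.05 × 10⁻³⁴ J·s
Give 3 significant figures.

atomic unit of time: τ_au = (4πε₀)²ℏ³/(m_e e⁴) = 2.40 × 10⁻¹⁷ s
Planck time: t_P = √(ℏG/c⁵) = 5.37 × 10⁻⁴⁴ s
9.10 × 10⁻³ × 2.40 × 10⁻¹⁷ / 5.37 × 10⁻⁴⁴ = 4.07 × 10²⁴

4.07 × 10²⁴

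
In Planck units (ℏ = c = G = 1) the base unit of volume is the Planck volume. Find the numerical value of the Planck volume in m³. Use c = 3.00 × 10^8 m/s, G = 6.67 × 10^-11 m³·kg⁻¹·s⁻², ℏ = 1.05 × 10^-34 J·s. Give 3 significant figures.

4.18 × 10^-105 m³

V_P = (ℏG/c³)^(3/2)
  = √(1.75 × 10^-209)
  = 4.18 × 10^-105 m³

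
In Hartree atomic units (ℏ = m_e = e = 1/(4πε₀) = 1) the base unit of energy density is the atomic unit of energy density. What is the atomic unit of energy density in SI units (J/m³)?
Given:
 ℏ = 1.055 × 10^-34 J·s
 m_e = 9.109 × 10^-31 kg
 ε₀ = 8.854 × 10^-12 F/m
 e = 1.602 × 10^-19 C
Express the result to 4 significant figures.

u_au = E_h/a₀³ = m_e⁴e¹⁰/((4πε₀)⁵ℏ⁸)
E_h = 4.354 × 10^-18 J
a₀ = 5.297 × 10^-11 m
E_h/a₀³ = 2.929 × 10^13 J/m³

2.929 × 10^13 J/m³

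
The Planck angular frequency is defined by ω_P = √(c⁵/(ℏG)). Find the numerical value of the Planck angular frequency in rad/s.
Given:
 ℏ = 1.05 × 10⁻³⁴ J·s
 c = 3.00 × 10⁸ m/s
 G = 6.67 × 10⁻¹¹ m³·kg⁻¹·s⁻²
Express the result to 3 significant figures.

ω_P = √(c⁵/(ℏG))
  = √(3.47 × 10⁸⁶)
  = 1.86 × 10⁴³ rad/s

1.86 × 10⁴³ rad/s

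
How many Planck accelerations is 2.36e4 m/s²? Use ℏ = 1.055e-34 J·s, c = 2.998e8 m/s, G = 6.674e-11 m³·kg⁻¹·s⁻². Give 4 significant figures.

Planck acceleration: a_P = √(c⁷/(ℏG)) = 5.560e51 m/s².
2.36e4 / 5.560e51 = 4.244e-48

4.244e-48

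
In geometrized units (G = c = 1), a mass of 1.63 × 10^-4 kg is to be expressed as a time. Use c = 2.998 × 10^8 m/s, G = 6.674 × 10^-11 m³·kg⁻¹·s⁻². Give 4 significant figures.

Mass → time via G/c³.
1.63 × 10^-4 kg × (G/c³) = 4.037 × 10^-40 s

4.037 × 10^-40 s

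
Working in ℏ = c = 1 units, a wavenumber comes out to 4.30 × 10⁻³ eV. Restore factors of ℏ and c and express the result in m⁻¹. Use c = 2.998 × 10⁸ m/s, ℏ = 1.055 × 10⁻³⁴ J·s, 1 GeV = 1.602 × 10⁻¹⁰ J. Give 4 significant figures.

Inverse length is [E]/(ℏc).
1 GeV → 1/(ℏc) × (1 GeV in J) = 5.065 × 10¹⁵ m⁻¹.
Convert the energy scale: 4.30 × 10⁻³ eV = 4.30 × 10⁻¹² GeV.
Result: 4.30 × 10⁻¹² × 5.065 × 10¹⁵ = 2.178 × 10⁴ m⁻¹.

2.178 × 10⁴ m⁻¹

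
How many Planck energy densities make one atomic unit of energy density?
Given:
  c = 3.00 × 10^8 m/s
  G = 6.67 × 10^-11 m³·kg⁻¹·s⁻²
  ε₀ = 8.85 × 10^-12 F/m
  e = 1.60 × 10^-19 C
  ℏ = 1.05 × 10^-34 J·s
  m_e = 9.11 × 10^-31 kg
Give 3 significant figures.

6.44 × 10^-101

atomic unit of energy density: u_au = E_h/a₀³ = m_e⁴e¹⁰/((4πε₀)⁵ℏ⁸) = 3.01 × 10^13 J/m³
Planck energy density: u_P = c⁷/(ℏG²) = 4.68 × 10^113 J/m³
ratio = 3.01 × 10^13 / 4.68 × 10^113 = 6.44 × 10^-101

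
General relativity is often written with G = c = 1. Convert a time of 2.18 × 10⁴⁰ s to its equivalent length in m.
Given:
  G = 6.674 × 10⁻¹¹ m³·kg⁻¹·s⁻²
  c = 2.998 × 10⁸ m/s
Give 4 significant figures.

Time → length via c.
2.18 × 10⁴⁰ s × (c) = 6.536 × 10⁴⁸ m

6.536 × 10⁴⁸ m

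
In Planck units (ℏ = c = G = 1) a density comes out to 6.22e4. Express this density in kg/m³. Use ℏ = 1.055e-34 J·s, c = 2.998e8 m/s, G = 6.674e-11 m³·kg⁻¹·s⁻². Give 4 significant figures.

3.206e101 kg/m³

One Planck density: ρ_P = c⁵/(ℏG²) = 5.154e96 kg/m³.
6.22e4 × 5.154e96 kg/m³ = 3.206e101 kg/m³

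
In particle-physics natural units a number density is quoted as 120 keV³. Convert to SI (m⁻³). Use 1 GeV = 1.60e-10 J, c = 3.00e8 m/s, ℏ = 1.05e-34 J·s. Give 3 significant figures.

1.57e31 m⁻³

Number density is [L]⁻³ = [E]³/(ℏc)³.
1 GeV³ → 1/(ℏc)³ × (1 GeV in J)³ = 1.31e47 m⁻³.
Convert the energy scale: 120 keV³ = 1.20e-16 GeV³.
Result: 1.20e-16 × 1.31e47 = 1.57e31 m⁻³.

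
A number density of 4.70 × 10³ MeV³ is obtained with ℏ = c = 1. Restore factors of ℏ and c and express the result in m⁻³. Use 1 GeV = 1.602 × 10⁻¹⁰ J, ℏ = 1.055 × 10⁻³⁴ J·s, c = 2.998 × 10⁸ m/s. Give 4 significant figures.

Number density is [L]⁻³ = [E]³/(ℏc)³.
1 GeV³ → 1/(ℏc)³ × (1 GeV in J)³ = 1.299 × 10⁴⁷ m⁻³.
Convert the energy scale: 4.70 × 10³ MeV³ = 4.70 × 10⁻⁶ GeV³.
Result: 4.70 × 10⁻⁶ × 1.299 × 10⁴⁷ = 6.107 × 10⁴¹ m⁻³.

6.107 × 10⁴¹ m⁻³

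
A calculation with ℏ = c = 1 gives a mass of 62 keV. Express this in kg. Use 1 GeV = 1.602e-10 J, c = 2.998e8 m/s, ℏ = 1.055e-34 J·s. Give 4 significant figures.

1.105e-31 kg

Mass is [E]/c²; divide by c².
1 GeV → 1/c² × (1 GeV in J) = 1.782e-27 kg.
Convert the energy scale: 62 keV = 6.20e-5 GeV.
Result: 6.20e-5 × 1.782e-27 = 1.105e-31 kg.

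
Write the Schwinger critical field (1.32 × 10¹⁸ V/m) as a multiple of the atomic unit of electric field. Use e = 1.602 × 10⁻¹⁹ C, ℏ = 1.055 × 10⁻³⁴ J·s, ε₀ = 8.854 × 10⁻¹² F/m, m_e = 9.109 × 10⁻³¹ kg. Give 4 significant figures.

2.573 × 10⁶

atomic unit of electric field: E_au = E_h/(e a₀) = m_e²e⁵/((4πε₀)³ℏ⁴) = 5.131 × 10¹¹ V/m.
1.32 × 10¹⁸ / 5.131 × 10¹¹ = 2.573 × 10⁶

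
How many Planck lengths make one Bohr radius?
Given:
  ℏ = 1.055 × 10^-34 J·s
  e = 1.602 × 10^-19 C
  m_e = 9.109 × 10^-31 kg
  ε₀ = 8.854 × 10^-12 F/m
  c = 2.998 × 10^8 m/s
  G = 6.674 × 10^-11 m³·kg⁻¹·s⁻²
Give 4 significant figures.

Bohr radius: a₀ = 4πε₀ℏ²/(m_e e²) = 5.297 × 10^-11 m
Planck length: ℓ_P = √(ℏG/c³) = 1.616 × 10^-35 m
ratio = 5.297 × 10^-11 / 1.616 × 10^-35 = 3.277 × 10^24

3.277 × 10^24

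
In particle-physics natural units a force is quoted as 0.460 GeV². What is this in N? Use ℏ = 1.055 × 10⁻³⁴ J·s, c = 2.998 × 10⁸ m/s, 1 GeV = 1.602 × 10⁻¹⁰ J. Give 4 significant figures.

3.732 × 10⁵ N

Force is [E]/[L] = [E]²/(ℏc); restore (ℏc)⁻¹.
1 GeV² → 1/(ℏc) × (1 GeV in J)² = 8.114 × 10⁵ N.
Result: 0.460 × 8.114 × 10⁵ = 3.732 × 10⁵ N.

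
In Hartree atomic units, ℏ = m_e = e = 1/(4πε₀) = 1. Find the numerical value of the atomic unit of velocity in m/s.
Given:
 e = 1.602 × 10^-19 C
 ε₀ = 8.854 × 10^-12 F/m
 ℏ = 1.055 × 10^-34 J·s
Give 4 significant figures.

From ℏ = m_e = e = 1/(4πε₀) = 1 the velocity scale is v_au = e²/(4πε₀ℏ).
  = 2.566 × 10^-38 / 1.174 × 10^-44
  = 2.186 × 10^6 m/s

2.186 × 10^6 m/s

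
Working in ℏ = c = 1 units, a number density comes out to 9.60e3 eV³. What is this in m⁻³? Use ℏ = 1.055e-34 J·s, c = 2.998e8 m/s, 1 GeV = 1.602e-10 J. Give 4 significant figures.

Number density is [L]⁻³ = [E]³/(ℏc)³.
1 GeV³ → 1/(ℏc)³ × (1 GeV in J)³ = 1.299e47 m⁻³.
Convert the energy scale: 9.60e3 eV³ = 9.60e-24 GeV³.
Result: 9.60e-24 × 1.299e47 = 1.247e24 m⁻³.

1.247e24 m⁻³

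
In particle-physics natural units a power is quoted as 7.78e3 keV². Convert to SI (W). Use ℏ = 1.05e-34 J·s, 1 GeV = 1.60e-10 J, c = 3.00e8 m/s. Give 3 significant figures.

Power is [E]/[T] = [E]²/ℏ.
1 GeV² → 1/ℏ × (1 GeV in J)² = 2.44e14 W.
Convert the energy scale: 7.78e3 keV² = 7.78e-9 GeV².
Result: 7.78e-9 × 2.44e14 = 1.90e6 W.

1.90e6 W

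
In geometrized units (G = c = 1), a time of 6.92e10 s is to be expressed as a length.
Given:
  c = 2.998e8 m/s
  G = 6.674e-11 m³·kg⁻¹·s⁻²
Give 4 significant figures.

Time → length via c.
6.92e10 s × (c) = 2.075e19 m

2.075e19 m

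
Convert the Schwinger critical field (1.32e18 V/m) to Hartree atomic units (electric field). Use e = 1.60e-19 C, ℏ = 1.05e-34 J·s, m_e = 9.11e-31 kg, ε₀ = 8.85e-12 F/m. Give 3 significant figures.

2.54e6

atomic unit of electric field: E_au = E_h/(e a₀) = m_e²e⁵/((4πε₀)³ℏ⁴) = 5.20e11 V/m.
1.32e18 / 5.20e11 = 2.54e6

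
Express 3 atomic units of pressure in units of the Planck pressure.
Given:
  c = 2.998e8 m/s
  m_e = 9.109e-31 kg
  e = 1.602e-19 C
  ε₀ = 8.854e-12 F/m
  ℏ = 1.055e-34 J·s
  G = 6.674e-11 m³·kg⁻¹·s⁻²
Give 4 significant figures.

1.897e-100

atomic unit of pressure: P_au = E_h/a₀³ = m_e⁴e¹⁰/((4πε₀)⁵ℏ⁸) = 2.929e13 Pa
Planck pressure: p_P = c⁷/(ℏG²) = 4.632e113 Pa
3 × 2.929e13 / 4.632e113 = 1.897e-100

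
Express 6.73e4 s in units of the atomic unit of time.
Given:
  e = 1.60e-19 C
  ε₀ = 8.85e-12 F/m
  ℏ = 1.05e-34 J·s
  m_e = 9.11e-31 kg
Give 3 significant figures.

atomic unit of time: τ_au = (4πε₀)²ℏ³/(m_e e⁴) = 2.40e-17 s.
6.73e4 / 2.40e-17 = 2.81e21

2.81e21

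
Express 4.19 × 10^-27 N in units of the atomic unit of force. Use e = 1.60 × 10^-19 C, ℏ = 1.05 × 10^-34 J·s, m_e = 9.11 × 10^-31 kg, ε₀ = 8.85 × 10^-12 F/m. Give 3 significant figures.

atomic unit of force: F_au = E_h/a₀ = m_e²e⁶/((4πε₀)³ℏ⁴) = 8.33 × 10^-8 N.
4.19 × 10^-27 / 8.33 × 10^-8 = 5.03 × 10^-20

5.03 × 10^-20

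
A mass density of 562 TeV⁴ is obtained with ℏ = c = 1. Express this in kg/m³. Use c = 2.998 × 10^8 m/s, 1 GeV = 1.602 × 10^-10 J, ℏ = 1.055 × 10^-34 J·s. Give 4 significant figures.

1.302 × 10^35 kg/m³

Mass density is [E]/(c²[L]³) = [E]⁴/(ℏ³c⁵).
1 GeV⁴ → 1/(ℏ³c⁵) × (1 GeV in J)⁴ = 2.316 × 10^20 kg/m³.
Convert the energy scale: 562 TeV⁴ = 5.62 × 10^14 GeV⁴.
Result: 5.62 × 10^14 × 2.316 × 10^20 = 1.302 × 10^35 kg/m³.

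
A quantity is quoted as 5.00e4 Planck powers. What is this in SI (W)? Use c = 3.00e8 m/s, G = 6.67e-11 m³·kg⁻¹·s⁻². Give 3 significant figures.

1.82e57 W

One Planck power: P_P = c⁵/G = 3.64e52 W.
5.00e4 × 3.64e52 W = 1.82e57 W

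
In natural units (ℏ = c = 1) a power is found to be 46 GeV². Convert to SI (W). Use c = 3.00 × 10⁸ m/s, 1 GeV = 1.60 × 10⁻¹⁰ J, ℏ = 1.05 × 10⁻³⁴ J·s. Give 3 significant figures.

Power is [E]/[T] = [E]²/ℏ.
1 GeV² → 1/ℏ × (1 GeV in J)² = 2.44 × 10¹⁴ W.
Result: 46 × 2.44 × 10¹⁴ = 1.12 × 10¹⁶ W.

1.12 × 10¹⁶ W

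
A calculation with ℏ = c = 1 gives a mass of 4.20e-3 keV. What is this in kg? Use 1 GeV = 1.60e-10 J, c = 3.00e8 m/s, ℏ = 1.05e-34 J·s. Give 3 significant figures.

7.47e-36 kg

Mass is [E]/c²; divide by c².
1 GeV → 1/c² × (1 GeV in J) = 1.78e-27 kg.
Convert the energy scale: 4.20e-3 keV = 4.20e-9 GeV.
Result: 4.20e-9 × 1.78e-27 = 7.47e-36 kg.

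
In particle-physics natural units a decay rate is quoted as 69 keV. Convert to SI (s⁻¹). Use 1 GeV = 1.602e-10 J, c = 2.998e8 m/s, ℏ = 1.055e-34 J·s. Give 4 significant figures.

A rate is [E]/ℏ; divide by ℏ.
1 GeV → 1/ℏ × (1 GeV in J) = 1.518e24 s⁻¹.
Convert the energy scale: 69 keV = 6.90e-5 GeV.
Result: 6.90e-5 × 1.518e24 = 1.048e20 s⁻¹.

1.048e20 s⁻¹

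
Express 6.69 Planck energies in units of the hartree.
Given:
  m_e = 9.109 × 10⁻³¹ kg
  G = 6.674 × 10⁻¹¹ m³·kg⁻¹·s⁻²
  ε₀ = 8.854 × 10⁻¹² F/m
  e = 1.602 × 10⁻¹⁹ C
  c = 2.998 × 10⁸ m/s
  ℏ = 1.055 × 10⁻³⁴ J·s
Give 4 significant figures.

Planck energy: E_P = √(ℏc⁵/G) = 1.957 × 10⁹ J
hartree: E_h = m_e e⁴/(4πε₀ℏ)² = 4.354 × 10⁻¹⁸ J
6.69 × 1.957 × 10⁹ / 4.354 × 10⁻¹⁸ = 3.006 × 10²⁷

3.006 × 10²⁷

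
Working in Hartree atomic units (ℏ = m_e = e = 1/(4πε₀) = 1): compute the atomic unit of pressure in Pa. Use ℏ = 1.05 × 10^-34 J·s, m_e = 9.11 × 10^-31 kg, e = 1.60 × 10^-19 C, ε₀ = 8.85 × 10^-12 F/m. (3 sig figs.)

The unique combination of the constants set to 1 with dimensions of pressure is P_au = E_h/a₀³ = m_e⁴e¹⁰/((4πε₀)⁵ℏ⁸).
E_h = 4.38 × 10^-18 J
a₀ = 5.26 × 10^-11 m
E_h/a₀³ = 3.01 × 10^13 Pa

3.01 × 10^13 Pa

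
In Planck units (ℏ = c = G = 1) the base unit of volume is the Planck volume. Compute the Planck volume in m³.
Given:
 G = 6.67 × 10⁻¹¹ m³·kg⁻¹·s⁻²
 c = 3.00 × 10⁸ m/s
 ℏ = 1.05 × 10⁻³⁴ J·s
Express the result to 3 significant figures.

V_P = (ℏG/c³)^(3/2)
  = √(1.75 × 10⁻²⁰⁹)
  = 4.18 × 10⁻¹⁰⁵ m³

4.18 × 10⁻¹⁰⁵ m³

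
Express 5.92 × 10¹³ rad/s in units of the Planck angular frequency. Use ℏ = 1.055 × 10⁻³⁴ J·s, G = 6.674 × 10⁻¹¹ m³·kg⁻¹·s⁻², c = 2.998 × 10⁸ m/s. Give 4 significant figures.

Planck angular frequency: ω_P = √(c⁵/(ℏG)) = 1.855 × 10⁴³ rad/s.
5.92 × 10¹³ / 1.855 × 10⁴³ = 3.192 × 10⁻³⁰

3.192 × 10⁻³⁰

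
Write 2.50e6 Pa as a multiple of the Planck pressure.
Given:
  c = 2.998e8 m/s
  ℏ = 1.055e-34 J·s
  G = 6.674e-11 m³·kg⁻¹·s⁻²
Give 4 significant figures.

5.397e-108

Planck pressure: p_P = c⁷/(ℏG²) = 4.632e113 Pa.
2.50e6 / 4.632e113 = 5.397e-108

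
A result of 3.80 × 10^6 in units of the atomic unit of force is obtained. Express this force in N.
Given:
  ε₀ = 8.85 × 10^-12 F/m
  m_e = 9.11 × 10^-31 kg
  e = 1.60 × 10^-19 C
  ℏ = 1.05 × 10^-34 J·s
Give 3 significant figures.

0.316 N

One atomic unit of force: F_au = E_h/a₀ = m_e²e⁶/((4πε₀)³ℏ⁴) = 8.33 × 10^-8 N.
3.80 × 10^6 × 8.33 × 10^-8 N = 0.316 N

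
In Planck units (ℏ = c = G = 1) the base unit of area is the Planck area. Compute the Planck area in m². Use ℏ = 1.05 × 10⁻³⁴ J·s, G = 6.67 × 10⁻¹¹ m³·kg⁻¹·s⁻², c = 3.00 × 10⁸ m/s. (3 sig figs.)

2.59 × 10⁻⁷⁰ m²

A_P = ℏG/c³
  = 7.00 × 10⁻⁴⁵ / 2.70 × 10²⁵
  = 2.59 × 10⁻⁷⁰ m²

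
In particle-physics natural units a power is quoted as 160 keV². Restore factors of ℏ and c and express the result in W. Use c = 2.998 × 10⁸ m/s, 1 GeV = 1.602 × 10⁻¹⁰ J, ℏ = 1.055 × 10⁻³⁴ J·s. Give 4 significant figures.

3.892 × 10⁴ W

Power is [E]/[T] = [E]²/ℏ.
1 GeV² → 1/ℏ × (1 GeV in J)² = 2.433 × 10¹⁴ W.
Convert the energy scale: 160 keV² = 1.60 × 10⁻¹⁰ GeV².
Result: 1.60 × 10⁻¹⁰ × 2.433 × 10¹⁴ = 3.892 × 10⁴ W.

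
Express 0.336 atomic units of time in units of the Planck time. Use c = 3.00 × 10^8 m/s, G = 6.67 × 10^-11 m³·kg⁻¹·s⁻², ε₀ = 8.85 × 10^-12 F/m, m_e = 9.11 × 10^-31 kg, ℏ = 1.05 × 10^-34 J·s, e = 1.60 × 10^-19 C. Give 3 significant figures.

1.50 × 10^26

atomic unit of time: τ_au = (4πε₀)²ℏ³/(m_e e⁴) = 2.40 × 10^-17 s
Planck time: t_P = √(ℏG/c⁵) = 5.37 × 10^-44 s
0.336 × 2.40 × 10^-17 / 5.37 × 10^-44 = 1.50 × 10^26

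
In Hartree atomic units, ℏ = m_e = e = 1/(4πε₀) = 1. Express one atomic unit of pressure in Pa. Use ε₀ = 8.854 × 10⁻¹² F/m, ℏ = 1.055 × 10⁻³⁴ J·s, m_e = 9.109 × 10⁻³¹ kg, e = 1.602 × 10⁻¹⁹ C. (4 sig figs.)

Dimensional analysis gives P_au = E_h/a₀³ = m_e⁴e¹⁰/((4πε₀)⁵ℏ⁸).
E_h = 4.354 × 10⁻¹⁸ J
a₀ = 5.297 × 10⁻¹¹ m
E_h/a₀³ = 2.929 × 10¹³ Pa

2.929 × 10¹³ Pa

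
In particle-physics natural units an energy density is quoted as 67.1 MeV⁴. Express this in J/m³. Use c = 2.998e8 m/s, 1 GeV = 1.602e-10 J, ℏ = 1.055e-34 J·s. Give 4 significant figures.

1.397e27 J/m³

[E]/[L]³ = [E]⁴/(ℏc)³; restore (ℏc)⁻³.
1 GeV⁴ → 1/(ℏc)³ × (1 GeV in J)⁴ = 2.082e37 J/m³.
Convert the energy scale: 67.1 MeV⁴ = 6.71e-11 GeV⁴.
Result: 6.71e-11 × 2.082e37 = 1.397e27 J/m³.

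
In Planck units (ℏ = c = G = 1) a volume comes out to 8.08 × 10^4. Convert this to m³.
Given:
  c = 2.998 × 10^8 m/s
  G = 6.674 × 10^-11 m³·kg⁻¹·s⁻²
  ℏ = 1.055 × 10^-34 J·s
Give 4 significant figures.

3.413 × 10^-100 m³

One Planck volume: V_P = (ℏG/c³)^(3/2) = 4.224 × 10^-105 m³.
8.08 × 10^4 × 4.224 × 10^-105 m³ = 3.413 × 10^-100 m³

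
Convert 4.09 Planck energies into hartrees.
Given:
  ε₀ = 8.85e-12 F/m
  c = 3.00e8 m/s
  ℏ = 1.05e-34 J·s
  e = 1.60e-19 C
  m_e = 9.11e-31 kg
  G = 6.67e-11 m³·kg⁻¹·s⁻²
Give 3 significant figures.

Planck energy: E_P = √(ℏc⁵/G) = 1.96e9 J
hartree: E_h = m_e e⁴/(4πε₀ℏ)² = 4.38e-18 J
4.09 × 1.96e9 / 4.38e-18 = 1.83e27

1.83e27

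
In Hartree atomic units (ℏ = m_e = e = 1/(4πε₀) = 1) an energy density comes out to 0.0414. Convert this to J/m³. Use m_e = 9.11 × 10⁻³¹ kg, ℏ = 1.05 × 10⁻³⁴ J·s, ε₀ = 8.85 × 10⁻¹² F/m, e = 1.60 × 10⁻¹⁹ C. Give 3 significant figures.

1.25 × 10¹² J/m³

One atomic unit of energy density: u_au = E_h/a₀³ = m_e⁴e¹⁰/((4πε₀)⁵ℏ⁸) = 3.01 × 10¹³ J/m³.
0.0414 × 3.01 × 10¹³ J/m³ = 1.25 × 10¹² J/m³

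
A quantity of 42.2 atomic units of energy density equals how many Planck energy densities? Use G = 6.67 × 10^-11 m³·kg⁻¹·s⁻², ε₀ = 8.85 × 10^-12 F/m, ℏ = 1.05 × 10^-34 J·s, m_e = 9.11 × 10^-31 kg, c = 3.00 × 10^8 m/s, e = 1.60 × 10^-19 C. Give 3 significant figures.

2.72 × 10^-99

atomic unit of energy density: u_au = E_h/a₀³ = m_e⁴e¹⁰/((4πε₀)⁵ℏ⁸) = 3.01 × 10^13 J/m³
Planck energy density: u_P = c⁷/(ℏG²) = 4.68 × 10^113 J/m³
42.2 × 3.01 × 10^13 / 4.68 × 10^113 = 2.72 × 10^-99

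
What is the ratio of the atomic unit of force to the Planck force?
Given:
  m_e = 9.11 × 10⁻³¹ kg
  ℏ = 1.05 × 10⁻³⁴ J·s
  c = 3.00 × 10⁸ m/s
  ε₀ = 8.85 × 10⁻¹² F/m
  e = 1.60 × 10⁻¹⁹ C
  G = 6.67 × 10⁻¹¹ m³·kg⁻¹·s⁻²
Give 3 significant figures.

atomic unit of force: F_au = E_h/a₀ = m_e²e⁶/((4πε₀)³ℏ⁴) = 8.33 × 10⁻⁸ N
Planck force: F_P = c⁴/G = 1.21 × 10⁴⁴ N
ratio = 8.33 × 10⁻⁸ / 1.21 × 10⁴⁴ = 6.86 × 10⁻⁵²

6.86 × 10⁻⁵²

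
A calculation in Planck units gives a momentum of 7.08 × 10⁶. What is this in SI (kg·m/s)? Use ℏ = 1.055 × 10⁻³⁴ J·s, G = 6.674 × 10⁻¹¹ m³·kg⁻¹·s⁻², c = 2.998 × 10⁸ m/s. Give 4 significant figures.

4.621 × 10⁷ kg·m/s

One Planck momentum: p_P = √(ℏc³/G) = 6.527 kg·m/s.
7.08 × 10⁶ × 6.527 kg·m/s = 4.621 × 10⁷ kg·m/s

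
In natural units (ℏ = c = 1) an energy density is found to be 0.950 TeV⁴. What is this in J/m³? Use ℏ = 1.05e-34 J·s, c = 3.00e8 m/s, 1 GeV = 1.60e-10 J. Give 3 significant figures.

[E]/[L]³ = [E]⁴/(ℏc)³; restore (ℏc)⁻³.
1 GeV⁴ → 1/(ℏc)³ × (1 GeV in J)⁴ = 2.10e37 J/m³.
Convert the energy scale: 0.950 TeV⁴ = 9.50e11 GeV⁴.
Result: 9.50e11 × 2.10e37 = 1.99e49 J/m³.

1.99e49 J/m³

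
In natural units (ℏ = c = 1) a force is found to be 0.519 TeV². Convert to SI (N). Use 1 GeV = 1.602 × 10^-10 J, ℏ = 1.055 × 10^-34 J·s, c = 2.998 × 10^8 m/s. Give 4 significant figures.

Force is [E]/[L] = [E]²/(ℏc); restore (ℏc)⁻¹.
1 GeV² → 1/(ℏc) × (1 GeV in J)² = 8.114 × 10^5 N.
Convert the energy scale: 0.519 TeV² = 5.19 × 10^5 GeV².
Result: 5.19 × 10^5 × 8.114 × 10^5 = 4.211 × 10^11 N.

4.211 × 10^11 N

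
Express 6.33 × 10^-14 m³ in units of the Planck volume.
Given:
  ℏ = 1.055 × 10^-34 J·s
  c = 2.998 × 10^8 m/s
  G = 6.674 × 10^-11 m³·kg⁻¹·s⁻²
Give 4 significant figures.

1.499 × 10^91

Planck volume: V_P = (ℏG/c³)^(3/2) = 4.224 × 10^-105 m³.
6.33 × 10^-14 / 4.224 × 10^-105 = 1.499 × 10^91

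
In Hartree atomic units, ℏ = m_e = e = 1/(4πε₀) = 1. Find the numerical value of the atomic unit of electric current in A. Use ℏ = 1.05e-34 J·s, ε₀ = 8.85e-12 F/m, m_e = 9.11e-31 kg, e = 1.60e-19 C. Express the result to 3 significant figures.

Dimensional analysis gives I_au = e E_h/ℏ = m_e e⁵/((4πε₀)²ℏ³).
E_h = 4.38e-18 J
e·E_h/ℏ = 6.67e-3 A

6.67e-3 A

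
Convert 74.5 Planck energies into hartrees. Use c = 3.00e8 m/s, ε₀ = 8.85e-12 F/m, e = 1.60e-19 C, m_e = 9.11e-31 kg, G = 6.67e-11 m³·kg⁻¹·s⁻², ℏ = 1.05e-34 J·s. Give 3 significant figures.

Planck energy: E_P = √(ℏc⁵/G) = 1.96e9 J
hartree: E_h = m_e e⁴/(4πε₀ℏ)² = 4.38e-18 J
74.5 × 1.96e9 / 4.38e-18 = 3.33e28

3.33e28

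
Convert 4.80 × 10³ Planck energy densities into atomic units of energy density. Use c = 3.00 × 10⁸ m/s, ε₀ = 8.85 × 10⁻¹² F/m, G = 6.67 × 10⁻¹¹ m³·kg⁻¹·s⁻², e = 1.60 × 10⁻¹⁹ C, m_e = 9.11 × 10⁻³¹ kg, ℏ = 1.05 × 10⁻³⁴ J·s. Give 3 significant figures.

7.46 × 10¹⁰³

Planck energy density: u_P = c⁷/(ℏG²) = 4.68 × 10¹¹³ J/m³
atomic unit of energy density: u_au = E_h/a₀³ = m_e⁴e¹⁰/((4πε₀)⁵ℏ⁸) = 3.01 × 10¹³ J/m³
4.80 × 10³ × 4.68 × 10¹¹³ / 3.01 × 10¹³ = 7.46 × 10¹⁰³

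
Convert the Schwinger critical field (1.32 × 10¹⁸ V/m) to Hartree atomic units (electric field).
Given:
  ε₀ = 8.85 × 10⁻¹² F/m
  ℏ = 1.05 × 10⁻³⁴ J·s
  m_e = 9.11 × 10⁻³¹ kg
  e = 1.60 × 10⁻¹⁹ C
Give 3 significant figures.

2.54 × 10⁶

atomic unit of electric field: E_au = E_h/(e a₀) = m_e²e⁵/((4πε₀)³ℏ⁴) = 5.20 × 10¹¹ V/m.
1.32 × 10¹⁸ / 5.20 × 10¹¹ = 2.54 × 10⁶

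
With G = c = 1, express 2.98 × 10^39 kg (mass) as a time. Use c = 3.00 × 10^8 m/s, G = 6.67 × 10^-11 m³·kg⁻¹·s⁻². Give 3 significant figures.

7.36 × 10^3 s

Mass → time via G/c³.
2.98 × 10^39 kg × (G/c³) = 7.36 × 10^3 s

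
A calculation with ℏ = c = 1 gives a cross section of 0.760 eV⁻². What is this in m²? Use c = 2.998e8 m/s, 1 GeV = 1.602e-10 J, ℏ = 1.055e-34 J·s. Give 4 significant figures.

Area is [L]² = [E]⁻²·(ℏc)²; restore (ℏc)².
1 GeV⁻² → (ℏc)² × (1 GeV in J)⁻² = 3.898e-32 m².
Convert the energy scale: 0.760 eV⁻² = 7.60e17 GeV⁻².
Result: 7.60e17 × 3.898e-32 = 2.962e-14 m².

2.962e-14 m²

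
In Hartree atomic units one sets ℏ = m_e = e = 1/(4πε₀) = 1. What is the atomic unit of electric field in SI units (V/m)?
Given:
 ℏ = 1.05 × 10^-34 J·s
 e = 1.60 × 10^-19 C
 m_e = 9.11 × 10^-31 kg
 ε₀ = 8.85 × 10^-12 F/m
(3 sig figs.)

5.20 × 10^11 V/m

E_au = E_h/(e a₀) = m_e²e⁵/((4πε₀)³ℏ⁴)
E_h = 4.38 × 10^-18 J
a₀ = 5.26 × 10^-11 m
E_h/(e·a₀) = 5.20 × 10^11 V/m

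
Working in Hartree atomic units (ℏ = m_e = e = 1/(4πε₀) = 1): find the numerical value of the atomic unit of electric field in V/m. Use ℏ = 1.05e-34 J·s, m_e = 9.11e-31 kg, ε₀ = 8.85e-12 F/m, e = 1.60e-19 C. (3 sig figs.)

5.20e11 V/m

From ℏ = m_e = e = 1/(4πε₀) = 1 the electric field scale is E_au = E_h/(e a₀) = m_e²e⁵/((4πε₀)³ℏ⁴).
E_h = 4.38e-18 J
a₀ = 5.26e-11 m
E_h/(e·a₀) = 5.20e11 V/m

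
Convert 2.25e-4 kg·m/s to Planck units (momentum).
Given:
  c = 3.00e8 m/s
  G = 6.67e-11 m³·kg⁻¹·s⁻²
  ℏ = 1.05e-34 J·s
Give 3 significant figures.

3.45e-5

Planck momentum: p_P = √(ℏc³/G) = 6.52 kg·m/s.
2.25e-4 / 6.52 = 3.45e-5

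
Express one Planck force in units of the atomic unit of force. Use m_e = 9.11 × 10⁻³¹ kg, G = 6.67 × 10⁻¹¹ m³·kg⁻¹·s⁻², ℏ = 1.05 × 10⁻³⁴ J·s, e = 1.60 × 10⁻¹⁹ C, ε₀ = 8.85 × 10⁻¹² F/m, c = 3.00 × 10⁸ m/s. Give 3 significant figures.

1.46 × 10⁵¹

Planck force: F_P = c⁴/G = 1.21 × 10⁴⁴ N
atomic unit of force: F_au = E_h/a₀ = m_e²e⁶/((4πε₀)³ℏ⁴) = 8.33 × 10⁻⁸ N
ratio = 1.21 × 10⁴⁴ / 8.33 × 10⁻⁸ = 1.46 × 10⁵¹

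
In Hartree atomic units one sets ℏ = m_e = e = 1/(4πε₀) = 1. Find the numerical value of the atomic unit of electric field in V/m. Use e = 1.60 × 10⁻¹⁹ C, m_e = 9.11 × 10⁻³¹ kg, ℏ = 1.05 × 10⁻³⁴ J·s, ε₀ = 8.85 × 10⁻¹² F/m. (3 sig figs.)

5.20 × 10¹¹ V/m

E_au = E_h/(e a₀) = m_e²e⁵/((4πε₀)³ℏ⁴)
E_h = 4.38 × 10⁻¹⁸ J
a₀ = 5.26 × 10⁻¹¹ m
E_h/(e·a₀) = 5.20 × 10¹¹ V/m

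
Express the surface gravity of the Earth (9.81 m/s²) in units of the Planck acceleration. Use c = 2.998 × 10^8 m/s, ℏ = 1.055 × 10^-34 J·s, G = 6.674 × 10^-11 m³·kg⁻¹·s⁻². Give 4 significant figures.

Planck acceleration: a_P = √(c⁷/(ℏG)) = 5.560 × 10^51 m/s².
9.81 / 5.560 × 10^51 = 1.764 × 10^-51

1.764 × 10^-51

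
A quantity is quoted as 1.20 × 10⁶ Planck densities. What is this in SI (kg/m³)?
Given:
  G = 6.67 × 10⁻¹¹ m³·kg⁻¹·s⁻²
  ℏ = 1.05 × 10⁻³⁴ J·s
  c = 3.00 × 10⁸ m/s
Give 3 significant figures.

One Planck density: ρ_P = c⁵/(ℏG²) = 5.20 × 10⁹⁶ kg/m³.
1.20 × 10⁶ × 5.20 × 10⁹⁶ kg/m³ = 6.24 × 10¹⁰² kg/m³

6.24 × 10¹⁰² kg/m³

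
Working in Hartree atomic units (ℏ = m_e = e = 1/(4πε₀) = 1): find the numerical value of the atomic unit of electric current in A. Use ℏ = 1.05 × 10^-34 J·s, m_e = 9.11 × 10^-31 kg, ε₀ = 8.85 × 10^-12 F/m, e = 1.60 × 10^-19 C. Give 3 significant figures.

The unique combination of the constants set to 1 with dimensions of current is I_au = e E_h/ℏ = m_e e⁵/((4πε₀)²ℏ³).
E_h = 4.38 × 10^-18 J
e·E_h/ℏ = 6.67 × 10^-3 A

6.67 × 10^-3 A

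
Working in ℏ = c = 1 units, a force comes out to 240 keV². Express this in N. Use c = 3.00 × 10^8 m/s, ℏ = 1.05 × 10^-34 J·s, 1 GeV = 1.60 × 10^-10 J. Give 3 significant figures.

Force is [E]/[L] = [E]²/(ℏc); restore (ℏc)⁻¹.
1 GeV² → 1/(ℏc) × (1 GeV in J)² = 8.13 × 10^5 N.
Convert the energy scale: 240 keV² = 2.40 × 10^-10 GeV².
Result: 2.40 × 10^-10 × 8.13 × 10^5 = 1.95 × 10^-4 N.

1.95 × 10^-4 N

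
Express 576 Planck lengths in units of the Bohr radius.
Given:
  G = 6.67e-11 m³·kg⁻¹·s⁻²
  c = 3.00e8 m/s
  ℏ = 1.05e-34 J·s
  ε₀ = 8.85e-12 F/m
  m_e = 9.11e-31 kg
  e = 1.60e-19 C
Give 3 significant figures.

1.76e-22

Planck length: ℓ_P = √(ℏG/c³) = 1.61e-35 m
Bohr radius: a₀ = 4πε₀ℏ²/(m_e e²) = 5.26e-11 m
576 × 1.61e-35 / 5.26e-11 = 1.76e-22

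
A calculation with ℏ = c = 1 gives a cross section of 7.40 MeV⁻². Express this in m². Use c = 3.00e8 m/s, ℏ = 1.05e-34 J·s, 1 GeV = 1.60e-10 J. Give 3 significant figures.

2.87e-25 m²

Area is [L]² = [E]⁻²·(ℏc)²; restore (ℏc)².
1 GeV⁻² → (ℏc)² × (1 GeV in J)⁻² = 3.88e-32 m².
Convert the energy scale: 7.40 MeV⁻² = 7.40e6 GeV⁻².
Result: 7.40e6 × 3.88e-32 = 2.87e-25 m².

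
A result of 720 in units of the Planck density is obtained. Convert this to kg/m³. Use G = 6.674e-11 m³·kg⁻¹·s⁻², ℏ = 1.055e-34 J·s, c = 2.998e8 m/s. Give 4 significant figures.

3.711e99 kg/m³

One Planck density: ρ_P = c⁵/(ℏG²) = 5.154e96 kg/m³.
720 × 5.154e96 kg/m³ = 3.711e99 kg/m³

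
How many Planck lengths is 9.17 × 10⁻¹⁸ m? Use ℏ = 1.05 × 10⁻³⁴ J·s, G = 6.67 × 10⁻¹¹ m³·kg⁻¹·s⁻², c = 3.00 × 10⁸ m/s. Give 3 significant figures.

5.69 × 10¹⁷

Planck length: ℓ_P = √(ℏG/c³) = 1.61 × 10⁻³⁵ m.
9.17 × 10⁻¹⁸ / 1.61 × 10⁻³⁵ = 5.69 × 10¹⁷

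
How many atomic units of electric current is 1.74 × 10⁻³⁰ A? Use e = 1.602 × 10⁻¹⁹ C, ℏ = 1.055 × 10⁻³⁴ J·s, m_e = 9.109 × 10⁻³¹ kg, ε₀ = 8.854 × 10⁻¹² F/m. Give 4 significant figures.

atomic unit of electric current: I_au = e E_h/ℏ = m_e e⁵/((4πε₀)²ℏ³) = 6.612 × 10⁻³ A.
1.74 × 10⁻³⁰ / 6.612 × 10⁻³ = 2.632 × 10⁻²⁸

2.632 × 10⁻²⁸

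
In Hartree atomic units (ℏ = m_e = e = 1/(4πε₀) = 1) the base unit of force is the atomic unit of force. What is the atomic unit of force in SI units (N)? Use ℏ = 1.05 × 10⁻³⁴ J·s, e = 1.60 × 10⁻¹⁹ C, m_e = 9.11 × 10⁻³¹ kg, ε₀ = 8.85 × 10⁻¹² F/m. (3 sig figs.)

F_au = E_h/a₀ = m_e²e⁶/((4πε₀)³ℏ⁴)
E_h = 4.38 × 10⁻¹⁸ J
a₀ = 5.26 × 10⁻¹¹ m
E_h/a₀ = 8.33 × 10⁻⁸ N

8.33 × 10⁻⁸ N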